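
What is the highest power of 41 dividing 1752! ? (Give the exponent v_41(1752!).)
v_41(1752!) = 43

Legendre's formula: v_p(n!) = Σ_{k ≥ 1} ⌊n / p^k⌋. For p = 41, n = 1752, the terms are:
  ⌊1752/41^1⌋ = ⌊1752/41⌋ = 42
  ⌊1752/41^2⌋ = ⌊1752/1681⌋ = 1
(the next term ⌊1752/41^3⌋ = 0, terminating the sum). Summing: v_41(1752!) = 42 + 1 = 43.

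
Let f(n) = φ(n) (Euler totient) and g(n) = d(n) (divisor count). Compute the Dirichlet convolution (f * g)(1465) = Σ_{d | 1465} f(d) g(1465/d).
(φ * d)(1465) = 1764

Divisors of 1465: [1, 5, 293, 1465]. For each d | 1465:
  d = 1: φ(1) · d(1465/1) = 1 · 4 = 4
  d = 5: φ(5) · d(1465/5) = 4 · 2 = 8
  d = 293: φ(293) · d(1465/293) = 292 · 2 = 584
  d = 1465: φ(1465) · d(1465/1465) = 1168 · 1 = 1168
Summing: (φ * d)(1465) = 4 + 8 + 584 + 1168 = 1764.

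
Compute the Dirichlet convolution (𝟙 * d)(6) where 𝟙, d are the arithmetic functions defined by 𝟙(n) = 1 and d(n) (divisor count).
(𝟙 * d)(6) = 9

Divisors of 6: [1, 2, 3, 6]. For each d | 6:
  d = 1: 𝟙(1) · d(6/1) = 1 · 4 = 4
  d = 2: 𝟙(2) · d(6/2) = 1 · 2 = 2
  d = 3: 𝟙(3) · d(6/3) = 1 · 2 = 2
  d = 6: 𝟙(6) · d(6/6) = 1 · 1 = 1
Summing: (𝟙 * d)(6) = 4 + 2 + 2 + 1 = 9.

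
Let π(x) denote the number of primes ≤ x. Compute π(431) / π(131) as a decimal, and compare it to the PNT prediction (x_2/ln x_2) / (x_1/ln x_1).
π(431)/π(131) = 83/32 ≈ 2.5938;  PNT prediction ≈ 2.6442.

π(131) = 32 and π(431) = 83, so π(431)/π(131) ≈ 2.5938. The PNT-predicted ratio is (431/ln(431)) / (131/ln(131)) ≈ 2.6442. The two agree to within a few percent, as expected.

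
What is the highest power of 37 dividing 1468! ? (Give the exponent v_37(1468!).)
v_37(1468!) = 40

Legendre's formula: v_p(n!) = Σ_{k ≥ 1} ⌊n / p^k⌋. For p = 37, n = 1468, the terms are:
  ⌊1468/37^1⌋ = ⌊1468/37⌋ = 39
  ⌊1468/37^2⌋ = ⌊1468/1369⌋ = 1
(the next term ⌊1468/37^3⌋ = 0, terminating the sum). Summing: v_37(1468!) = 39 + 1 = 40.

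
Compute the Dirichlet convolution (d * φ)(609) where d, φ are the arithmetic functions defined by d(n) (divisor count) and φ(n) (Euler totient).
(d * φ)(609) = 960

Divisors of 609: [1, 3, 7, 21, 29, 87, 203, 609]. For each d | 609:
  d = 1: d(1) · φ(609/1) = 1 · 336 = 336
  d = 3: d(3) · φ(609/3) = 2 · 168 = 336
  d = 7: d(7) · φ(609/7) = 2 · 56 = 112
  d = 21: d(21) · φ(609/21) = 4 · 28 = 112
  d = 29: d(29) · φ(609/29) = 2 · 12 = 24
  d = 87: d(87) · φ(609/87) = 4 · 6 = 24
  d = 203: d(203) · φ(609/203) = 4 · 2 = 8
  d = 609: d(609) · φ(609/609) = 8 · 1 = 8
Summing: (d * φ)(609) = 336 + 336 + 112 + 112 + 24 + 24 + 8 + 8 = 960.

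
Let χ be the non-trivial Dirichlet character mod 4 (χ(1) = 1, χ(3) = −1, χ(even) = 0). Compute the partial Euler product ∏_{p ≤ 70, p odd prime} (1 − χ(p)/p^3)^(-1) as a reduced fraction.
∏ = 497044101252700953274063170881740849527845657594881/512972994773739111227016105418519405174088647311360

The odd primes p ≤ 70 are [3, 5, 7, 11, 13, 17, 19, 23, 29, 31, 37, 41, 43, 47, 53, 59, 61, 67]. For each, χ(p) = 1 if p ≡ 1 mod 4, χ(p) = −1 if p ≡ 3 mod 4. Taking (1 − χ(p)/p^3)^(-1) = p^3/(p^3 − χ(p)): (1 − (-1)/3^3)^(-1) · (1 − (1)/5^3)^(-1) · (1 − (-1)/7^3)^(-1) · (1 − (-1)/11^3)^(-1) · (1 − (1)/13^3)^(-1) · (1 − (1)/17^3)^(-1) · (1 − (-1)/19^3)^(-1) · (1 − (-1)/23^3)^(-1) · (1 − (1)/29^3)^(-1) · (1 − (-1)/31^3)^(-1) · (1 − (1)/37^3)^(-1) · (1 − (1)/41^3)^(-1) · (1 − (-1)/43^3)^(-1) · (1 − (-1)/47^3)^(-1) · (1 − (1)/53^3)^(-1) · (1 − (-1)/59^3)^(-1) · (1 − (1)/61^3)^(-1) · (1 − (-1)/67^3)^(-1) = 497044101252700953274063170881740849527845657594881/512972994773739111227016105418519405174088647311360.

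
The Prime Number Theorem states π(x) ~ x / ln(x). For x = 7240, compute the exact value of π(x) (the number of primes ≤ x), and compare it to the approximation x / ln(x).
π(7240) = 925;  x/ln(x) ≈ 814.64;  relative error ≈ 11.93%.

Directly count primes up to 7240: π(7240) = 925. The PNT approximation gives 7240/ln(7240) ≈ 7240/8.88738 ≈ 814.64. Relative error (π(x) − x/ln(x)) / π(x) ≈ 11.93%; the approximation is known to undercount slightly (Li(x) is a better estimate).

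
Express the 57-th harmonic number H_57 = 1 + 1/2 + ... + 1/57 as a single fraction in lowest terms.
H_57 = 253437484000080020709989/54749786241679275146400

Direct summation: H_57 = 1 + 1/2 + ... + 1/57. The least common denominator is lcm(1, ..., 57) = 164249358725037825439200; over this denominator the numerator is 164249358725037825439200 + 82124679362518912719600 + 54749786241679275146400 + 41062339681259456359800 + 32849871745007565087840 + 27374893120839637573200 + 23464194103576832205600 + 20531169840629728179900 + 18249928747226425048800 + 16424935872503782543920 + 14931759884094347767200 + 13687446560419818786600 + 12634566055772140418400 + 11732097051788416102800 + 10949957248335855029280 + 10265584920314864089950 + 9661726983825754437600 + 9124964373613212524400 + 8644703090791464496800 + 8212467936251891271960 + 7821398034525610735200 + 7465879942047173883600 + 7141276466305992410400 + 6843723280209909393300 + 6569974349001513017568 + 6317283027886070209200 + 6083309582408808349600 + 5866048525894208051400 + 5663770990518545704800 + 5474978624167927514640 + 5298366410485091143200 + 5132792460157432044975 + 4977253294698115922400 + 4830863491912877218800 + 4692838820715366441120 + 4562482186806606262200 + 4439171857433454741600 + 4322351545395732248400 + 4211522018590713472800 + 4106233968125945635980 + 4006081920122873791200 + 3910699017262805367600 + 3819752528489251754400 + 3732939971023586941800 + 3649985749445285009760 + 3570638233152996205200 + 3494667206915698413600 + 3421861640104954696650 + 3352027729082404600800 + 3284987174500756508784 + 3220575661275251479200 + 3158641513943035104600 + 3099044504245996706400 + 3041654791204404174800 + 2986351976818869553440 + 2933024262947104025700 + 2881567696930488165600 = 760312452000240062129967, so H_57 = 760312452000240062129967/164249358725037825439200; reducing by gcd(760312452000240062129967, 164249358725037825439200) = 3 gives 253437484000080020709989/54749786241679275146400 ≈ 4.62901. (The PNT-adjacent estimate ln(57) + γ ≈ 4.62027 matches within O(1/n).)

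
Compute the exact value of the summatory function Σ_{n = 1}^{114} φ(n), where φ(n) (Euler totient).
Σ_{n ≤ 114} φ(n) = 3984

Compute φ(n) for each 1 ≤ n ≤ 114: φ(1) = 1, φ(2) = 1, φ(3) = 2, φ(4) = 2, φ(5) = 4, φ(6) = 2, φ(7) = 6, φ(8) = 4, φ(9) = 6, φ(10) = 4, φ(11) = 10, φ(12) = 4, φ(13) = 12, φ(14) = 6, φ(15) = 8, φ(16) = 8, φ(17) = 16, φ(18) = 6, φ(19) = 18, φ(20) = 8, φ(21) = 12, φ(22) = 10, φ(23) = 22, φ(24) = 8, φ(25) = 20, φ(26) = 12, φ(27) = 18, φ(28) = 12, φ(29) = 28, φ(30) = 8, φ(31) = 30, φ(32) = 16, φ(33) = 20, φ(34) = 16, φ(35) = 24, φ(36) = 12, φ(37) = 36, φ(38) = 18, φ(39) = 24, φ(40) = 16, φ(41) = 40, φ(42) = 12, φ(43) = 42, φ(44) = 20, φ(45) = 24, φ(46) = 22, φ(47) = 46, φ(48) = 16, φ(49) = 42, φ(50) = 20, φ(51) = 32, φ(52) = 24, φ(53) = 52, φ(54) = 18, φ(55) = 40, φ(56) = 24, φ(57) = 36, φ(58) = 28, φ(59) = 58, φ(60) = 16, φ(61) = 60, φ(62) = 30, φ(63) = 36, φ(64) = 32, φ(65) = 48, φ(66) = 20, φ(67) = 66, φ(68) = 32, φ(69) = 44, φ(70) = 24, φ(71) = 70, φ(72) = 24, φ(73) = 72, φ(74) = 36, φ(75) = 40, φ(76) = 36, φ(77) = 60, φ(78) = 24, φ(79) = 78, φ(80) = 32, φ(81) = 54, φ(82) = 40, φ(83) = 82, φ(84) = 24, φ(85) = 64, φ(86) = 42, φ(87) = 56, φ(88) = 40, φ(89) = 88, φ(90) = 24, φ(91) = 72, φ(92) = 44, φ(93) = 60, φ(94) = 46, φ(95) = 72, φ(96) = 32, φ(97) = 96, φ(98) = 42, φ(99) = 60, φ(100) = 40, φ(101) = 100, φ(102) = 32, φ(103) = 102, φ(104) = 48, φ(105) = 48, φ(106) = 52, φ(107) = 106, φ(108) = 36, φ(109) = 108, φ(110) = 40, φ(111) = 72, φ(112) = 48, φ(113) = 112, φ(114) = 36. Summing all 114 values: 3984. (Average order: Σ_{n ≤ x} φ(n) ~ (3/π²) x². For x = 114, (3/π²)·114² ≈ 3950.31.)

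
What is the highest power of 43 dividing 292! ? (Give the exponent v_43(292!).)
v_43(292!) = 6

Legendre's formula: v_p(n!) = Σ_{k ≥ 1} ⌊n / p^k⌋. For p = 43, n = 292, the terms are:
  ⌊292/43^1⌋ = ⌊292/43⌋ = 6
(the next term ⌊292/43^2⌋ = 0, terminating the sum). Summing: v_43(292!) = 6 = 6.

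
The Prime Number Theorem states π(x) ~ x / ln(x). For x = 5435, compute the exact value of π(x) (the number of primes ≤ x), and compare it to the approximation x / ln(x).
π(5435) = 717;  x/ln(x) ≈ 631.93;  relative error ≈ 11.86%.

Directly count primes up to 5435: π(5435) = 717. The PNT approximation gives 5435/ln(5435) ≈ 5435/8.60061 ≈ 631.93. Relative error (π(x) − x/ln(x)) / π(x) ≈ 11.86%; the approximation is known to undercount slightly (Li(x) is a better estimate).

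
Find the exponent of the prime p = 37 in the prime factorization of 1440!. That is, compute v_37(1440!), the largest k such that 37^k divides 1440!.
v_37(1440!) = 39

Legendre's formula: v_p(n!) = Σ_{k ≥ 1} ⌊n / p^k⌋. For p = 37, n = 1440, the terms are:
  ⌊1440/37^1⌋ = ⌊1440/37⌋ = 38
  ⌊1440/37^2⌋ = ⌊1440/1369⌋ = 1
(the next term ⌊1440/37^3⌋ = 0, terminating the sum). Summing: v_37(1440!) = 38 + 1 = 39.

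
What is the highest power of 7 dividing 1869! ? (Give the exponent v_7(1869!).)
v_7(1869!) = 310

Legendre's formula: v_p(n!) = Σ_{k ≥ 1} ⌊n / p^k⌋. For p = 7, n = 1869, the terms are:
  ⌊1869/7^1⌋ = ⌊1869/7⌋ = 267
  ⌊1869/7^2⌋ = ⌊1869/49⌋ = 38
  ⌊1869/7^3⌋ = ⌊1869/343⌋ = 5
(the next term ⌊1869/7^4⌋ = 0, terminating the sum). Summing: v_7(1869!) = 267 + 38 + 5 = 310.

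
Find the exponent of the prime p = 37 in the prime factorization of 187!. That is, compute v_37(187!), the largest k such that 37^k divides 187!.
v_37(187!) = 5

Legendre's formula: v_p(n!) = Σ_{k ≥ 1} ⌊n / p^k⌋. For p = 37, n = 187, the terms are:
  ⌊187/37^1⌋ = ⌊187/37⌋ = 5
(the next term ⌊187/37^2⌋ = 0, terminating the sum). Summing: v_37(187!) = 5 = 5.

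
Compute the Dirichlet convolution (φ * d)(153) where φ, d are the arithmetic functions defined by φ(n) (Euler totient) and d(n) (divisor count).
(φ * d)(153) = 234

Divisors of 153: [1, 3, 9, 17, 51, 153]. For each d | 153:
  d = 1: φ(1) · d(153/1) = 1 · 6 = 6
  d = 3: φ(3) · d(153/3) = 2 · 4 = 8
  d = 9: φ(9) · d(153/9) = 6 · 2 = 12
  d = 17: φ(17) · d(153/17) = 16 · 3 = 48
  d = 51: φ(51) · d(153/51) = 32 · 2 = 64
  d = 153: φ(153) · d(153/153) = 96 · 1 = 96
Summing: (φ * d)(153) = 6 + 8 + 12 + 48 + 64 + 96 = 234.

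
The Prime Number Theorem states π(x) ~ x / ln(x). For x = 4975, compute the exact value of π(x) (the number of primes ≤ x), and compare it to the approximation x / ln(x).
π(4975) = 666;  x/ln(x) ≈ 584.46;  relative error ≈ 12.24%.

Directly count primes up to 4975: π(4975) = 666. The PNT approximation gives 4975/ln(4975) ≈ 4975/8.51218 ≈ 584.46. Relative error (π(x) − x/ln(x)) / π(x) ≈ 12.24%; the approximation is known to undercount slightly (Li(x) is a better estimate).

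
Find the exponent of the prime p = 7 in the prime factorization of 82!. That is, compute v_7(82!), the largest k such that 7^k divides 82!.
v_7(82!) = 12

Legendre's formula: v_p(n!) = Σ_{k ≥ 1} ⌊n / p^k⌋. For p = 7, n = 82, the terms are:
  ⌊82/7^1⌋ = ⌊82/7⌋ = 11
  ⌊82/7^2⌋ = ⌊82/49⌋ = 1
(the next term ⌊82/7^3⌋ = 0, terminating the sum). Summing: v_7(82!) = 11 + 1 = 12.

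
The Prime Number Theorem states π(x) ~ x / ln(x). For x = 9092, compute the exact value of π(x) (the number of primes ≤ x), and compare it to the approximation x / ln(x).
π(9092) = 1128;  x/ln(x) ≈ 997.46;  relative error ≈ 11.57%.

Directly count primes up to 9092: π(9092) = 1128. The PNT approximation gives 9092/ln(9092) ≈ 9092/9.11515 ≈ 997.46. Relative error (π(x) − x/ln(x)) / π(x) ≈ 11.57%; the approximation is known to undercount slightly (Li(x) is a better estimate).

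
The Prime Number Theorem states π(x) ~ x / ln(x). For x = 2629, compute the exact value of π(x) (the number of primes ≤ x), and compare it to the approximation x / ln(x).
π(2629) = 381;  x/ln(x) ≈ 333.87;  relative error ≈ 12.37%.

Directly count primes up to 2629: π(2629) = 381. The PNT approximation gives 2629/ln(2629) ≈ 2629/7.87436 ≈ 333.87. Relative error (π(x) − x/ln(x)) / π(x) ≈ 12.37%; the approximation is known to undercount slightly (Li(x) is a better estimate).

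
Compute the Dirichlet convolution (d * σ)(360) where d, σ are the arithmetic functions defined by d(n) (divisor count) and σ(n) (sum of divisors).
(d * σ)(360) = 8064

Divisors of 360: [1, 2, 3, 4, 5, 6, 8, 9, 10, 12, 15, 18, 20, 24, 30, 36, 40, 45, 60, 72, 90, 120, 180, 360]. For each d | 360:
  d = 1: d(1) · σ(360/1) = 1 · 1170 = 1170
  d = 2: d(2) · σ(360/2) = 2 · 546 = 1092
  d = 3: d(3) · σ(360/3) = 2 · 360 = 720
  d = 4: d(4) · σ(360/4) = 3 · 234 = 702
  d = 5: d(5) · σ(360/5) = 2 · 195 = 390
  d = 6: d(6) · σ(360/6) = 4 · 168 = 672
  d = 8: d(8) · σ(360/8) = 4 · 78 = 312
  d = 9: d(9) · σ(360/9) = 3 · 90 = 270
  d = 10: d(10) · σ(360/10) = 4 · 91 = 364
  d = 12: d(12) · σ(360/12) = 6 · 72 = 432
  d = 15: d(15) · σ(360/15) = 4 · 60 = 240
  d = 18: d(18) · σ(360/18) = 6 · 42 = 252
  d = 20: d(20) · σ(360/20) = 6 · 39 = 234
  d = 24: d(24) · σ(360/24) = 8 · 24 = 192
  d = 30: d(30) · σ(360/30) = 8 · 28 = 224
  d = 36: d(36) · σ(360/36) = 9 · 18 = 162
  d = 40: d(40) · σ(360/40) = 8 · 13 = 104
  d = 45: d(45) · σ(360/45) = 6 · 15 = 90
  d = 60: d(60) · σ(360/60) = 12 · 12 = 144
  d = 72: d(72) · σ(360/72) = 12 · 6 = 72
  d = 90: d(90) · σ(360/90) = 12 · 7 = 84
  d = 120: d(120) · σ(360/120) = 16 · 4 = 64
  d = 180: d(180) · σ(360/180) = 18 · 3 = 54
  d = 360: d(360) · σ(360/360) = 24 · 1 = 24
Summing: (d * σ)(360) = 1170 + 1092 + 720 + 702 + 390 + 672 + 312 + 270 + 364 + 432 + 240 + 252 + 234 + 192 + 224 + 162 + 104 + 90 + 144 + 72 + 84 + 64 + 54 + 24 = 8064.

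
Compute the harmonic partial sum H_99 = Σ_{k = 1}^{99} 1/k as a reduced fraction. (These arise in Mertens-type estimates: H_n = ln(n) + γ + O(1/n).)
H_99 = 360968703235711654233892612988250163157207/69720375229712477164533808935312303556800

Direct summation: H_99 = 1 + 1/2 + ... + 1/99. The least common denominator is lcm(1, ..., 99) = 69720375229712477164533808935312303556800; over this denominator the numerator is 69720375229712477164533808935312303556800 + 34860187614856238582266904467656151778400 + 23240125076570825721511269645104101185600 + 17430093807428119291133452233828075889200 + 13944075045942495432906761787062460711360 + 11620062538285412860755634822552050592800 + 9960053604244639594933401276473186222400 + 8715046903714059645566726116914037944600 + 7746708358856941907170423215034700395200 + 6972037522971247716453380893531230355680 + 6338215929973861560412164448664754868800 + 5810031269142706430377817411276025296400 + 5363105786900959781887216071947100273600 + 4980026802122319797466700638236593111200 + 4648025015314165144302253929020820237120 + 4357523451857029822783363058457018972300 + 4101198542924263362619635819724253150400 + 3873354179428470953585211607517350197600 + 3669493433142761956028095207121700187200 + 3486018761485623858226690446765615177840 + 3320017868081546531644467092157728740800 + 3169107964986930780206082224332377434400 + 3031320662161412050631904736317926241600 + 2905015634571353215188908705638012648200 + 2788815009188499086581352357412492142272 + 2681552893450479890943608035973550136800 + 2582236119618980635723474405011566798400 + 2490013401061159898733350319118296555600 + 2404150869990085419466683066734907019200 + 2324012507657082572151126964510410118560 + 2249044362248789585952703514042332372800 + 2178761725928514911391681529228509486150 + 2112738643324620520137388149554918289600 + 2050599271462131681309817909862126575200 + 1992010720848927918986680255294637244480 + 1936677089714235476792605803758675098800 + 1884334465667904788230643484738170366400 + 1834746716571380978014047603560850093600 + 1787701928966986593962405357315700091200 + 1743009380742811929113345223382807588920 + 1700496956822255540598385583788104964800 + 1660008934040773265822233546078864370400 + 1621404075109592492198460672914239617600 + 1584553982493465390103041112166188717200 + 1549341671771388381434084643006940079040 + 1515660331080706025315952368158963120800 + 1483412238930052705628378913517283054400 + 1452507817285676607594454352819006324100 + 1422864800606377084990485896639026603200 + 1394407504594249543290676178706246071136 + 1367066180974754454206545273241417716800 + 1340776446725239945471804017986775068400 + 1315478777919103342727052998779477425600 + 1291118059809490317861737202505783399200 + 1267643185994772312082432889732950973760 + 1245006700530579949366675159559148277800 + 1223164477714253985342698402373900062400 + 1202075434995042709733341533367453509600 + 1181701275079872494314132354835801755200 + 1162006253828541286075563482255205059280 + 1142956970978893068271046048119873828800 + 1124522181124394792976351757021166186400 + 1106672622693848843881489030719242913600 + 1089380862964257455695840764614254743075 + 1072621157380191956377443214389420054720 + 1056369321662310260068694074777459144800 + 1040602615368842942754235954258392590400 + 1025299635731065840654908954931063287600 + 1010440220720470683543968245439308747200 + 996005360424463959493340127647318622240 + 981977115911443340345546604722708500800 + 968338544857117738396302901879337549400 + 955073633283732563897723410072771281600 + 942167232833952394115321742369085183200 + 929605003062833028860450785804164047424 + 917373358285690489007023801780425046800 + 905459418567694508630309206952107838400 + 893850964483493296981202678657850045600 + 882536395312816166639668467535598779200 + 871504690371405964556672611691403794460 + 860745373206326878574491468337188932800 + 850248478411127770299192791894052482400 + 840004520839909363428118179943521729600 + 830004467020386632911116773039432185200 + 820239708584852672523927163944850630080 + 810702037554796246099230336457119808800 + 801383623330028473155561022244969006400 + 792276991246732695051520556083094358600 + 783375002581039069264424819497891051200 + 774670835885694190717042321503470039520 + 766157969557279968841030867421014324800 + 757830165540353012657976184079481560400 + 749681454082929861984234504680777457600 + 741706119465026352814189456758641527200 + 733898686628552391205619041424340037440 + 726253908642838303797227176409503162050 + 718766754945489455304472257065075294400 + 711432400303188542495242948319513301600 + 704246214441540173379129383184972763200 = 360968703235711654233892612988250163157207, so H_99 = 360968703235711654233892612988250163157207/69720375229712477164533808935312303556800 (already in lowest terms) ≈ 5.17738. (The PNT-adjacent estimate ln(99) + γ ≈ 5.17234 matches within O(1/n).)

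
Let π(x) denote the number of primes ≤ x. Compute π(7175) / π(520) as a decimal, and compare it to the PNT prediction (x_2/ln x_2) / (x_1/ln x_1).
π(7175)/π(520) = 916/97 ≈ 9.4433;  PNT prediction ≈ 9.7192.

π(520) = 97 and π(7175) = 916, so π(7175)/π(520) ≈ 9.4433. The PNT-predicted ratio is (7175/ln(7175)) / (520/ln(520)) ≈ 9.7192. The two agree to within a few percent, as expected.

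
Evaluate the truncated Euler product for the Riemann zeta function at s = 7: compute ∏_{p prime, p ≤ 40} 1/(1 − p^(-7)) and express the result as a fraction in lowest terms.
∏ = 390612576496222063474132638651406606464249171649995563732972174614898335928125/387378248056510136247638717957281013418108703654497719879651674737546587052032

The primes p ≤ 40 are [2, 3, 5, 7, 11, 13, 17, 19, 23, 29, 31, 37]. For each prime, (1 − 1/p^7)^(-1) = p^7 / (p^7 − 1). The product is (1 − 1/2^7)^(-1), (1 − 1/3^7)^(-1), (1 − 1/5^7)^(-1), (1 − 1/7^7)^(-1), (1 − 1/11^7)^(-1), (1 − 1/13^7)^(-1), (1 − 1/17^7)^(-1), (1 − 1/19^7)^(-1), (1 − 1/23^7)^(-1), (1 − 1/29^7)^(-1), (1 − 1/31^7)^(-1), (1 − 1/37^7)^(-1) = ∏ p^7 / (p^7 − 1) = 390612576496222063474132638651406606464249171649995563732972174614898335928125/387378248056510136247638717957281013418108703654497719879651674737546587052032.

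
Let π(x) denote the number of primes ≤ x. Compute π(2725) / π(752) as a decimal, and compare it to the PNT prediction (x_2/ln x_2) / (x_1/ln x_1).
π(2725)/π(752) = 397/133 ≈ 2.9850;  PNT prediction ≈ 3.0339.

π(752) = 133 and π(2725) = 397, so π(2725)/π(752) ≈ 2.9850. The PNT-predicted ratio is (2725/ln(2725)) / (752/ln(752)) ≈ 3.0339. The two agree to within a few percent, as expected.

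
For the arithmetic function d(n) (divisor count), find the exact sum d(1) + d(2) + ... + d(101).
Σ_{n ≤ 101} d(n) = 484

Compute d(n) for each 1 ≤ n ≤ 101: d(1) = 1, d(2) = 2, d(3) = 2, d(4) = 3, d(5) = 2, d(6) = 4, d(7) = 2, d(8) = 4, d(9) = 3, d(10) = 4, d(11) = 2, d(12) = 6, d(13) = 2, d(14) = 4, d(15) = 4, d(16) = 5, d(17) = 2, d(18) = 6, d(19) = 2, d(20) = 6, d(21) = 4, d(22) = 4, d(23) = 2, d(24) = 8, d(25) = 3, d(26) = 4, d(27) = 4, d(28) = 6, d(29) = 2, d(30) = 8, d(31) = 2, d(32) = 6, d(33) = 4, d(34) = 4, d(35) = 4, d(36) = 9, d(37) = 2, d(38) = 4, d(39) = 4, d(40) = 8, d(41) = 2, d(42) = 8, d(43) = 2, d(44) = 6, d(45) = 6, d(46) = 4, d(47) = 2, d(48) = 10, d(49) = 3, d(50) = 6, d(51) = 4, d(52) = 6, d(53) = 2, d(54) = 8, d(55) = 4, d(56) = 8, d(57) = 4, d(58) = 4, d(59) = 2, d(60) = 12, d(61) = 2, d(62) = 4, d(63) = 6, d(64) = 7, d(65) = 4, d(66) = 8, d(67) = 2, d(68) = 6, d(69) = 4, d(70) = 8, d(71) = 2, d(72) = 12, d(73) = 2, d(74) = 4, d(75) = 6, d(76) = 6, d(77) = 4, d(78) = 8, d(79) = 2, d(80) = 10, d(81) = 5, d(82) = 4, d(83) = 2, d(84) = 12, d(85) = 4, d(86) = 4, d(87) = 4, d(88) = 8, d(89) = 2, d(90) = 12, d(91) = 4, d(92) = 6, d(93) = 4, d(94) = 4, d(95) = 4, d(96) = 12, d(97) = 2, d(98) = 6, d(99) = 6, d(100) = 9, d(101) = 2. Summing all 101 values: 484. (Dirichlet's divisor formula: Σ_{n ≤ x} d(n) = x ln(x) + (2γ − 1) x + O(√x). For x = 101, the asymptotic estimate is ≈ 481.72.)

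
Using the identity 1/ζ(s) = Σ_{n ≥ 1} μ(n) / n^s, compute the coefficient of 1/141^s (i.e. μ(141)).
μ(141) = 1

Factor n = 141 = 3 · 47. μ(n) = 0 if any exponent ≥ 2 (not squarefree); otherwise μ(n) = (−1)^{ω(n)} where ω(n) is the number of distinct prime factors. Applying: μ(141) = 1.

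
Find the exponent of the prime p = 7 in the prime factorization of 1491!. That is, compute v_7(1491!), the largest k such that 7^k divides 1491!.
v_7(1491!) = 247

Legendre's formula: v_p(n!) = Σ_{k ≥ 1} ⌊n / p^k⌋. For p = 7, n = 1491, the terms are:
  ⌊1491/7^1⌋ = ⌊1491/7⌋ = 213
  ⌊1491/7^2⌋ = ⌊1491/49⌋ = 30
  ⌊1491/7^3⌋ = ⌊1491/343⌋ = 4
(the next term ⌊1491/7^4⌋ = 0, terminating the sum). Summing: v_7(1491!) = 213 + 30 + 4 = 247.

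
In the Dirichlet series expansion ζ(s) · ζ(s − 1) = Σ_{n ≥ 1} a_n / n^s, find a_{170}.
σ(170) = 324

In the product (Σ m^0/m^s)(Σ k / k^s) = Σ (Σ_{d | n} d) / n^s, the coefficient of 1/n^s is σ(n) = Σ_{d | n} d. For n = 170, divisors are [1, 2, 5, 10, 17, 34, 85, 170]; summing: σ(170) = 324.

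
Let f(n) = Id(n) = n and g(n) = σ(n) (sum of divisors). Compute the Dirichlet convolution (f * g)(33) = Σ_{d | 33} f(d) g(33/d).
(Id * σ)(33) = 161

Divisors of 33: [1, 3, 11, 33]. For each d | 33:
  d = 1: Id(1) · σ(33/1) = 1 · 48 = 48
  d = 3: Id(3) · σ(33/3) = 3 · 12 = 36
  d = 11: Id(11) · σ(33/11) = 11 · 4 = 44
  d = 33: Id(33) · σ(33/33) = 33 · 1 = 33
Summing: (Id * σ)(33) = 48 + 36 + 44 + 33 = 161.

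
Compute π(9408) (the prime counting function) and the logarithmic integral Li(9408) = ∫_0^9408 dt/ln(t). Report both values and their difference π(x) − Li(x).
π(9408) = 1163;  Li(9408) ≈ 1181.65;  π(x) − Li(x) ≈ -18.65.

Direct count of primes ≤ 9408 gives π(9408) = 1163. Numerical evaluation of the logarithmic integral gives Li(9408) ≈ 1181.65. The difference π(x) − Li(x) ≈ -18.65 is typically negative for small/moderate x (Li(x) overestimates), though Littlewood's theorem shows this sign changes infinitely often.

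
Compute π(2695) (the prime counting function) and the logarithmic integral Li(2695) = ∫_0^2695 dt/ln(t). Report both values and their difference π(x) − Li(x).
π(2695) = 392;  Li(2695) ≈ 404.41;  π(x) − Li(x) ≈ -12.41.

Direct count of primes ≤ 2695 gives π(2695) = 392. Numerical evaluation of the logarithmic integral gives Li(2695) ≈ 404.41. The difference π(x) − Li(x) ≈ -12.41 is typically negative for small/moderate x (Li(x) overestimates), though Littlewood's theorem shows this sign changes infinitely often.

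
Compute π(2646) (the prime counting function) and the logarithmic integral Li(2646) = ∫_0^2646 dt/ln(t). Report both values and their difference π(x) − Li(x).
π(2646) = 382;  Li(2646) ≈ 398.20;  π(x) − Li(x) ≈ -16.20.

Direct count of primes ≤ 2646 gives π(2646) = 382. Numerical evaluation of the logarithmic integral gives Li(2646) ≈ 398.20. The difference π(x) − Li(x) ≈ -16.20 is typically negative for small/moderate x (Li(x) overestimates), though Littlewood's theorem shows this sign changes infinitely often.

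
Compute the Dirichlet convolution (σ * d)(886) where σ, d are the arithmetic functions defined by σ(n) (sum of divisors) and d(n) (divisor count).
(σ * d)(886) = 2230

Divisors of 886: [1, 2, 443, 886]. For each d | 886:
  d = 1: σ(1) · d(886/1) = 1 · 4 = 4
  d = 2: σ(2) · d(886/2) = 3 · 2 = 6
  d = 443: σ(443) · d(886/443) = 444 · 2 = 888
  d = 886: σ(886) · d(886/886) = 1332 · 1 = 1332
Summing: (σ * d)(886) = 4 + 6 + 888 + 1332 = 2230.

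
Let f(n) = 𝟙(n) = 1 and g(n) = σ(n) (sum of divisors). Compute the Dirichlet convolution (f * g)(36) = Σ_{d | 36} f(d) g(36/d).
(𝟙 * σ)(36) = 198

Divisors of 36: [1, 2, 3, 4, 6, 9, 12, 18, 36]. For each d | 36:
  d = 1: 𝟙(1) · σ(36/1) = 1 · 91 = 91
  d = 2: 𝟙(2) · σ(36/2) = 1 · 39 = 39
  d = 3: 𝟙(3) · σ(36/3) = 1 · 28 = 28
  d = 4: 𝟙(4) · σ(36/4) = 1 · 13 = 13
  d = 6: 𝟙(6) · σ(36/6) = 1 · 12 = 12
  d = 9: 𝟙(9) · σ(36/9) = 1 · 7 = 7
  d = 12: 𝟙(12) · σ(36/12) = 1 · 4 = 4
  d = 18: 𝟙(18) · σ(36/18) = 1 · 3 = 3
  d = 36: 𝟙(36) · σ(36/36) = 1 · 1 = 1
Summing: (𝟙 * σ)(36) = 91 + 39 + 28 + 13 + 12 + 7 + 4 + 3 + 1 = 198.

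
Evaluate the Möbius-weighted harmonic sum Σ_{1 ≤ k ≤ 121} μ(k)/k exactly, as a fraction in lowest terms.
Σ μ(k)/k = -57036343158881297864991132838495688289960443/6322010928083521557629041258308732498654937398

Values of μ(k) for 1 ≤ k ≤ 121: μ(1) = 1, μ(2) = -1, μ(3) = -1, μ(5) = -1, μ(6) = 1, μ(7) = -1, μ(10) = 1, μ(11) = -1, μ(13) = -1, μ(14) = 1, μ(15) = 1, μ(17) = -1, μ(19) = -1, μ(21) = 1, μ(22) = 1, μ(23) = -1, μ(26) = 1, μ(29) = -1, μ(30) = -1, μ(31) = -1, μ(33) = 1, μ(34) = 1, μ(35) = 1, μ(37) = -1, μ(38) = 1, μ(39) = 1, μ(41) = -1, μ(42) = -1, μ(43) = -1, μ(46) = 1, μ(47) = -1, μ(51) = 1, μ(53) = -1, μ(55) = 1, μ(57) = 1, μ(58) = 1, μ(59) = -1, μ(61) = -1, μ(62) = 1, μ(65) = 1, μ(66) = -1, μ(67) = -1, μ(69) = 1, μ(70) = -1, μ(71) = -1, μ(73) = -1, μ(74) = 1, μ(77) = 1, μ(78) = -1, μ(79) = -1, μ(82) = 1, μ(83) = -1, μ(85) = 1, μ(86) = 1, μ(87) = 1, μ(89) = -1, μ(91) = 1, μ(93) = 1, μ(94) = 1, μ(95) = 1, μ(97) = -1, μ(101) = -1, μ(102) = -1, μ(103) = -1, μ(105) = -1, μ(106) = 1, μ(107) = -1, μ(109) = -1, μ(110) = -1, μ(111) = 1, μ(113) = -1, μ(114) = -1, μ(115) = 1, μ(118) = 1, μ(119) = 1, with μ = 0 on non-squarefree integers. Summing μ(k)/k for k where μ(k) ≠ 0 gives -57036343158881297864991132838495688289960443/6322010928083521557629041258308732498654937398 ≈ -0.0090. (PNT ⟺ this sum → 0 as n → ∞.)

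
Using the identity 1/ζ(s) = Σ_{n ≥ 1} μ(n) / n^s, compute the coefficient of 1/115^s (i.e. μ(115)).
μ(115) = 1

Factor n = 115 = 5 · 23. μ(n) = 0 if any exponent ≥ 2 (not squarefree); otherwise μ(n) = (−1)^{ω(n)} where ω(n) is the number of distinct prime factors. Applying: μ(115) = 1.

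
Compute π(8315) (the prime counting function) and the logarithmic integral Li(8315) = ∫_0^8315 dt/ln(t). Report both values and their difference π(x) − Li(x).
π(8315) = 1043;  Li(8315) ≈ 1061.39;  π(x) − Li(x) ≈ -18.39.

Direct count of primes ≤ 8315 gives π(8315) = 1043. Numerical evaluation of the logarithmic integral gives Li(8315) ≈ 1061.39. The difference π(x) − Li(x) ≈ -18.39 is typically negative for small/moderate x (Li(x) overestimates), though Littlewood's theorem shows this sign changes infinitely often.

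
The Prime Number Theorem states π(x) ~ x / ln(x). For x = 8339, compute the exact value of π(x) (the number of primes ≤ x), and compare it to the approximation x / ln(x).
π(8339) = 1045;  x/ln(x) ≈ 923.61;  relative error ≈ 11.62%.

Directly count primes up to 8339: π(8339) = 1045. The PNT approximation gives 8339/ln(8339) ≈ 8339/9.02870 ≈ 923.61. Relative error (π(x) − x/ln(x)) / π(x) ≈ 11.62%; the approximation is known to undercount slightly (Li(x) is a better estimate).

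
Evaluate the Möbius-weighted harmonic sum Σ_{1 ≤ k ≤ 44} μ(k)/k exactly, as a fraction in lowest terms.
Σ μ(k)/k = -137190436674212/6541380665835015

Values of μ(k) for 1 ≤ k ≤ 44: μ(1) = 1, μ(2) = -1, μ(3) = -1, μ(5) = -1, μ(6) = 1, μ(7) = -1, μ(10) = 1, μ(11) = -1, μ(13) = -1, μ(14) = 1, μ(15) = 1, μ(17) = -1, μ(19) = -1, μ(21) = 1, μ(22) = 1, μ(23) = -1, μ(26) = 1, μ(29) = -1, μ(30) = -1, μ(31) = -1, μ(33) = 1, μ(34) = 1, μ(35) = 1, μ(37) = -1, μ(38) = 1, μ(39) = 1, μ(41) = -1, μ(42) = -1, μ(43) = -1, with μ = 0 on non-squarefree integers. Summing μ(k)/k for k where μ(k) ≠ 0 gives -137190436674212/6541380665835015 ≈ -0.0210. (PNT ⟺ this sum → 0 as n → ∞.)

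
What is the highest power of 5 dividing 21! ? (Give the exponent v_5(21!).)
v_5(21!) = 4

Legendre's formula: v_p(n!) = Σ_{k ≥ 1} ⌊n / p^k⌋. For p = 5, n = 21, the terms are:
  ⌊21/5^1⌋ = ⌊21/5⌋ = 4
(the next term ⌊21/5^2⌋ = 0, terminating the sum). Summing: v_5(21!) = 4 = 4.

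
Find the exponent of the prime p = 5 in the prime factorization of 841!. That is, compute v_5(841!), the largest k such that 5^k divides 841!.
v_5(841!) = 208

Legendre's formula: v_p(n!) = Σ_{k ≥ 1} ⌊n / p^k⌋. For p = 5, n = 841, the terms are:
  ⌊841/5^1⌋ = ⌊841/5⌋ = 168
  ⌊841/5^2⌋ = ⌊841/25⌋ = 33
  ⌊841/5^3⌋ = ⌊841/125⌋ = 6
  ⌊841/5^4⌋ = ⌊841/625⌋ = 1
(the next term ⌊841/5^5⌋ = 0, terminating the sum). Summing: v_5(841!) = 168 + 33 + 6 + 1 = 208.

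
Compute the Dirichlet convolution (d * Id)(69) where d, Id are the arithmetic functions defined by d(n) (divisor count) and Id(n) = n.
(d * Id)(69) = 125

Divisors of 69: [1, 3, 23, 69]. For each d | 69:
  d = 1: d(1) · Id(69/1) = 1 · 69 = 69
  d = 3: d(3) · Id(69/3) = 2 · 23 = 46
  d = 23: d(23) · Id(69/23) = 2 · 3 = 6
  d = 69: d(69) · Id(69/69) = 4 · 1 = 4
Summing: (d * Id)(69) = 69 + 46 + 6 + 4 = 125.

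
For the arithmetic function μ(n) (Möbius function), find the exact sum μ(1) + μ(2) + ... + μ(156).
Σ_{n ≤ 156} μ(n) = -1

Compute μ(n) for each 1 ≤ n ≤ 156: μ(1) = 1, μ(2) = -1, μ(3) = -1, μ(4) = 0, μ(5) = -1, μ(6) = 1, μ(7) = -1, μ(8) = 0, μ(9) = 0, μ(10) = 1, μ(11) = -1, μ(12) = 0, μ(13) = -1, μ(14) = 1, μ(15) = 1, μ(16) = 0, μ(17) = -1, μ(18) = 0, μ(19) = -1, μ(20) = 0, μ(21) = 1, μ(22) = 1, μ(23) = -1, μ(24) = 0, μ(25) = 0, μ(26) = 1, μ(27) = 0, μ(28) = 0, μ(29) = -1, μ(30) = -1, μ(31) = -1, μ(32) = 0, μ(33) = 1, μ(34) = 1, μ(35) = 1, μ(36) = 0, μ(37) = -1, μ(38) = 1, μ(39) = 1, μ(40) = 0, μ(41) = -1, μ(42) = -1, μ(43) = -1, μ(44) = 0, μ(45) = 0, μ(46) = 1, μ(47) = -1, μ(48) = 0, μ(49) = 0, μ(50) = 0, μ(51) = 1, μ(52) = 0, μ(53) = -1, μ(54) = 0, μ(55) = 1, μ(56) = 0, μ(57) = 1, μ(58) = 1, μ(59) = -1, μ(60) = 0, μ(61) = -1, μ(62) = 1, μ(63) = 0, μ(64) = 0, μ(65) = 1, μ(66) = -1, μ(67) = -1, μ(68) = 0, μ(69) = 1, μ(70) = -1, μ(71) = -1, μ(72) = 0, μ(73) = -1, μ(74) = 1, μ(75) = 0, μ(76) = 0, μ(77) = 1, μ(78) = -1, μ(79) = -1, μ(80) = 0, μ(81) = 0, μ(82) = 1, μ(83) = -1, μ(84) = 0, μ(85) = 1, μ(86) = 1, μ(87) = 1, μ(88) = 0, μ(89) = -1, μ(90) = 0, μ(91) = 1, μ(92) = 0, μ(93) = 1, μ(94) = 1, μ(95) = 1, μ(96) = 0, μ(97) = -1, μ(98) = 0, μ(99) = 0, μ(100) = 0, μ(101) = -1, μ(102) = -1, μ(103) = -1, μ(104) = 0, μ(105) = -1, μ(106) = 1, μ(107) = -1, μ(108) = 0, μ(109) = -1, μ(110) = -1, μ(111) = 1, μ(112) = 0, μ(113) = -1, μ(114) = -1, μ(115) = 1, μ(116) = 0, μ(117) = 0, μ(118) = 1, μ(119) = 1, μ(120) = 0, μ(121) = 0, μ(122) = 1, μ(123) = 1, μ(124) = 0, μ(125) = 0, μ(126) = 0, μ(127) = -1, μ(128) = 0, μ(129) = 1, μ(130) = -1, μ(131) = -1, μ(132) = 0, μ(133) = 1, μ(134) = 1, μ(135) = 0, μ(136) = 0, μ(137) = -1, μ(138) = -1, μ(139) = -1, μ(140) = 0, μ(141) = 1, μ(142) = 1, μ(143) = 1, μ(144) = 0, μ(145) = 1, μ(146) = 1, μ(147) = 0, μ(148) = 0, μ(149) = -1, μ(150) = 0, μ(151) = -1, μ(152) = 0, μ(153) = 0, μ(154) = -1, μ(155) = 1, μ(156) = 0. Summing all 156 values: -1. (Mertens function M(x) = Σ_{n ≤ x} μ(n); on average M(x) should be small (PNT ⟺ M(x) = o(x)).)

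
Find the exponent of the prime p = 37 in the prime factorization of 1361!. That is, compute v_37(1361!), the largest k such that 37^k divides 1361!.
v_37(1361!) = 36

Legendre's formula: v_p(n!) = Σ_{k ≥ 1} ⌊n / p^k⌋. For p = 37, n = 1361, the terms are:
  ⌊1361/37^1⌋ = ⌊1361/37⌋ = 36
(the next term ⌊1361/37^2⌋ = 0, terminating the sum). Summing: v_37(1361!) = 36 = 36.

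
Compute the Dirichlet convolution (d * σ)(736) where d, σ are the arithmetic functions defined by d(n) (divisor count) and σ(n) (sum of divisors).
(d * σ)(736) = 5694

Divisors of 736: [1, 2, 4, 8, 16, 23, 32, 46, 92, 184, 368, 736]. For each d | 736:
  d = 1: d(1) · σ(736/1) = 1 · 1512 = 1512
  d = 2: d(2) · σ(736/2) = 2 · 744 = 1488
  d = 4: d(4) · σ(736/4) = 3 · 360 = 1080
  d = 8: d(8) · σ(736/8) = 4 · 168 = 672
  d = 16: d(16) · σ(736/16) = 5 · 72 = 360
  d = 23: d(23) · σ(736/23) = 2 · 63 = 126
  d = 32: d(32) · σ(736/32) = 6 · 24 = 144
  d = 46: d(46) · σ(736/46) = 4 · 31 = 124
  d = 92: d(92) · σ(736/92) = 6 · 15 = 90
  d = 184: d(184) · σ(736/184) = 8 · 7 = 56
  d = 368: d(368) · σ(736/368) = 10 · 3 = 30
  d = 736: d(736) · σ(736/736) = 12 · 1 = 12
Summing: (d * σ)(736) = 1512 + 1488 + 1080 + 672 + 360 + 126 + 144 + 124 + 90 + 56 + 30 + 12 = 5694.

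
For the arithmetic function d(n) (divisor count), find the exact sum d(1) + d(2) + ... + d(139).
Σ_{n ≤ 139} d(n) = 707

Compute d(n) for each 1 ≤ n ≤ 139: d(1) = 1, d(2) = 2, d(3) = 2, d(4) = 3, d(5) = 2, d(6) = 4, d(7) = 2, d(8) = 4, d(9) = 3, d(10) = 4, d(11) = 2, d(12) = 6, d(13) = 2, d(14) = 4, d(15) = 4, d(16) = 5, d(17) = 2, d(18) = 6, d(19) = 2, d(20) = 6, d(21) = 4, d(22) = 4, d(23) = 2, d(24) = 8, d(25) = 3, d(26) = 4, d(27) = 4, d(28) = 6, d(29) = 2, d(30) = 8, d(31) = 2, d(32) = 6, d(33) = 4, d(34) = 4, d(35) = 4, d(36) = 9, d(37) = 2, d(38) = 4, d(39) = 4, d(40) = 8, d(41) = 2, d(42) = 8, d(43) = 2, d(44) = 6, d(45) = 6, d(46) = 4, d(47) = 2, d(48) = 10, d(49) = 3, d(50) = 6, d(51) = 4, d(52) = 6, d(53) = 2, d(54) = 8, d(55) = 4, d(56) = 8, d(57) = 4, d(58) = 4, d(59) = 2, d(60) = 12, d(61) = 2, d(62) = 4, d(63) = 6, d(64) = 7, d(65) = 4, d(66) = 8, d(67) = 2, d(68) = 6, d(69) = 4, d(70) = 8, d(71) = 2, d(72) = 12, d(73) = 2, d(74) = 4, d(75) = 6, d(76) = 6, d(77) = 4, d(78) = 8, d(79) = 2, d(80) = 10, d(81) = 5, d(82) = 4, d(83) = 2, d(84) = 12, d(85) = 4, d(86) = 4, d(87) = 4, d(88) = 8, d(89) = 2, d(90) = 12, d(91) = 4, d(92) = 6, d(93) = 4, d(94) = 4, d(95) = 4, d(96) = 12, d(97) = 2, d(98) = 6, d(99) = 6, d(100) = 9, d(101) = 2, d(102) = 8, d(103) = 2, d(104) = 8, d(105) = 8, d(106) = 4, d(107) = 2, d(108) = 12, d(109) = 2, d(110) = 8, d(111) = 4, d(112) = 10, d(113) = 2, d(114) = 8, d(115) = 4, d(116) = 6, d(117) = 6, d(118) = 4, d(119) = 4, d(120) = 16, d(121) = 3, d(122) = 4, d(123) = 4, d(124) = 6, d(125) = 4, d(126) = 12, d(127) = 2, d(128) = 8, d(129) = 4, d(130) = 8, d(131) = 2, d(132) = 12, d(133) = 4, d(134) = 4, d(135) = 8, d(136) = 8, d(137) = 2, d(138) = 8, d(139) = 2. Summing all 139 values: 707. (Dirichlet's divisor formula: Σ_{n ≤ x} d(n) = x ln(x) + (2γ − 1) x + O(√x). For x = 139, the asymptotic estimate is ≈ 707.36.)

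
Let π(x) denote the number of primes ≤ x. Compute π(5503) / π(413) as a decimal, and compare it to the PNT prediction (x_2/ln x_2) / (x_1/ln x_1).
π(5503)/π(413) = 727/80 ≈ 9.0875;  PNT prediction ≈ 9.3183.

π(413) = 80 and π(5503) = 727, so π(5503)/π(413) ≈ 9.0875. The PNT-predicted ratio is (5503/ln(5503)) / (413/ln(413)) ≈ 9.3183. The two agree to within a few percent, as expected.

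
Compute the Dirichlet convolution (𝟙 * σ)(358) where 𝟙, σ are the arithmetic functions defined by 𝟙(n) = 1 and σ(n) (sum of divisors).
(𝟙 * σ)(358) = 724

Divisors of 358: [1, 2, 179, 358]. For each d | 358:
  d = 1: 𝟙(1) · σ(358/1) = 1 · 540 = 540
  d = 2: 𝟙(2) · σ(358/2) = 1 · 180 = 180
  d = 179: 𝟙(179) · σ(358/179) = 1 · 3 = 3
  d = 358: 𝟙(358) · σ(358/358) = 1 · 1 = 1
Summing: (𝟙 * σ)(358) = 540 + 180 + 3 + 1 = 724.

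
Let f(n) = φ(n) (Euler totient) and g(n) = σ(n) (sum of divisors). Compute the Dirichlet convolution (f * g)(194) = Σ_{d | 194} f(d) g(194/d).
(φ * σ)(194) = 776

Divisors of 194: [1, 2, 97, 194]. For each d | 194:
  d = 1: φ(1) · σ(194/1) = 1 · 294 = 294
  d = 2: φ(2) · σ(194/2) = 1 · 98 = 98
  d = 97: φ(97) · σ(194/97) = 96 · 3 = 288
  d = 194: φ(194) · σ(194/194) = 96 · 1 = 96
Summing: (φ * σ)(194) = 294 + 98 + 288 + 96 = 776.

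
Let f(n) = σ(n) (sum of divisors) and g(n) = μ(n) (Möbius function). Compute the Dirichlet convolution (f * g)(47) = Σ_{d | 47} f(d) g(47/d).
(σ * μ)(47) = 47

Divisors of 47: [1, 47]. For each d | 47:
  d = 1: σ(1) · μ(47/1) = 1 · -1 = -1
  d = 47: σ(47) · μ(47/47) = 48 · 1 = 48
Summing: (σ * μ)(47) = -1 + 48 = 47.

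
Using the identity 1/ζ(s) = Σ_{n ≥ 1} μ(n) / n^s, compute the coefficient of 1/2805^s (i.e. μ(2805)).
μ(2805) = 1

Factor n = 2805 = 3 · 5 · 11 · 17. μ(n) = 0 if any exponent ≥ 2 (not squarefree); otherwise μ(n) = (−1)^{ω(n)} where ω(n) is the number of distinct prime factors. Applying: μ(2805) = 1.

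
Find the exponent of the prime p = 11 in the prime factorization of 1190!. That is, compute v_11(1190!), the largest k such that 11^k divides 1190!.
v_11(1190!) = 117

Legendre's formula: v_p(n!) = Σ_{k ≥ 1} ⌊n / p^k⌋. For p = 11, n = 1190, the terms are:
  ⌊1190/11^1⌋ = ⌊1190/11⌋ = 108
  ⌊1190/11^2⌋ = ⌊1190/121⌋ = 9
(the next term ⌊1190/11^3⌋ = 0, terminating the sum). Summing: v_11(1190!) = 108 + 9 = 117.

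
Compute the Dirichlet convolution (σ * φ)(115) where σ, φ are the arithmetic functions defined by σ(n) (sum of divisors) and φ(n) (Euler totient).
(σ * φ)(115) = 460

Divisors of 115: [1, 5, 23, 115]. For each d | 115:
  d = 1: σ(1) · φ(115/1) = 1 · 88 = 88
  d = 5: σ(5) · φ(115/5) = 6 · 22 = 132
  d = 23: σ(23) · φ(115/23) = 24 · 4 = 96
  d = 115: σ(115) · φ(115/115) = 144 · 1 = 144
Summing: (σ * φ)(115) = 88 + 132 + 96 + 144 = 460.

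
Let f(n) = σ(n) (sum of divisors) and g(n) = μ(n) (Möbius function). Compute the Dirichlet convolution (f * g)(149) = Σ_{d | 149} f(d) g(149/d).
(σ * μ)(149) = 149

Divisors of 149: [1, 149]. For each d | 149:
  d = 1: σ(1) · μ(149/1) = 1 · -1 = -1
  d = 149: σ(149) · μ(149/149) = 150 · 1 = 150
Summing: (σ * μ)(149) = -1 + 150 = 149.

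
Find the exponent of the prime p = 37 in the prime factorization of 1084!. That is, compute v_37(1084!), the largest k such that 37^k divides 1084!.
v_37(1084!) = 29

Legendre's formula: v_p(n!) = Σ_{k ≥ 1} ⌊n / p^k⌋. For p = 37, n = 1084, the terms are:
  ⌊1084/37^1⌋ = ⌊1084/37⌋ = 29
(the next term ⌊1084/37^2⌋ = 0, terminating the sum). Summing: v_37(1084!) = 29 = 29.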